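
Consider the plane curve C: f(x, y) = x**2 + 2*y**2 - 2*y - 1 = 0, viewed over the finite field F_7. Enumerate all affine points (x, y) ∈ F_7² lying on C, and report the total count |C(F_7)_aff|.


Affine F_7-points: {(1, 0), (1, 1), (2, 2), (2, 6), (5, 2), (5, 6), (6, 0), (6, 1)}; count = 8.

For each of the 49 pairs (x, y) ∈ F_7², evaluate f(x, y) mod 7. Record the zeros.
  x = 0: [0↦6, 1↦6, 2↦3, 3↦4, 4↦2, 5↦4, 6↦3]  zeros at y ∈ ∅
  x = 1: [0↦0, 1↦0, 2↦4, 3↦5, 4↦3, 5↦5, 6↦4]  zeros at y ∈ {0, 1}
  x = 2: [0↦3, 1↦3, 2↦0, 3↦1, 4↦6, 5↦1, 6↦0]  zeros at y ∈ {2, 6}
  x = 3: [0↦1, 1↦1, 2↦5, 3↦6, 4↦4, 5↦6, 6↦5]  zeros at y ∈ ∅
  x = 4: [0↦1, 1↦1, 2↦5, 3↦6, 4↦4, 5↦6, 6↦5]  zeros at y ∈ ∅
  x = 5: [0↦3, 1↦3, 2↦0, 3↦1, 4↦6, 5↦1, 6↦0]  zeros at y ∈ {2, 6}
  x = 6: [0↦0, 1↦0, 2↦4, 3↦5, 4↦3, 5↦5, 6↦4]  zeros at y ∈ {0, 1}
Collecting zeros: affine points = {(1, 0), (1, 1), (2, 2), (2, 6), (5, 2), (5, 6), (6, 0), (6, 1)}.
Total count |C(F_7)_aff| = 8.


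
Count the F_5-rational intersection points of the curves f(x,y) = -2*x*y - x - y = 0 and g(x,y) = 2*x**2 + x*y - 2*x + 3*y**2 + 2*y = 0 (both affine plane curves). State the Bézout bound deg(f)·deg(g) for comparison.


Common zeros: {(0, 0), (3, 1)}; count = 2; Bézout bound = 4.

deg(f) = 2, deg(g) = 2, so Bézout bound = 4.
Scan x ∈ F_5. For each x, list the y ∈ F_5 with f(x, y) ≡ 0 and those with g(x, y) ≡ 0 (mod 5); the common zeros in that column are the intersection.
  x = 0: f ≡ 0 at y ∈ {0}; g ≡ 0 at y ∈ {0, 1}; common: {0}.
  x = 1: f ≡ 0 at y ∈ {3}; g ≡ 0 at y ∈ {0, 4}; common: ∅.
  x = 2: f ≡ 0 at y ∈ ∅; g ≡ 0 at y ∈ ∅; common: ∅.
  x = 3: f ≡ 0 at y ∈ {1}; g ≡ 0 at y ∈ {1, 4}; common: {1}.
  x = 4: f ≡ 0 at y ∈ {4}; g ≡ 0 at y ∈ ∅; common: ∅.
Collecting: common zeros = {(0, 0), (3, 1)}, so the count is 2.
Comparison with the Bézout bound: 2 ≤ 4 = deg(f)·deg(g), as expected for curves with no common component (the affine F_5-count falls short of the bound because intersections may lie at infinity, over extension fields, or carry multiplicity).


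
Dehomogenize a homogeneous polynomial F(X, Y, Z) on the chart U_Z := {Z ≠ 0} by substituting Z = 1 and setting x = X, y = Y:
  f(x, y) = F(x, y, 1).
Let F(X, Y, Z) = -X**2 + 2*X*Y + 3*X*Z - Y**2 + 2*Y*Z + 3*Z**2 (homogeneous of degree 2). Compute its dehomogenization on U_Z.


f(x, y) = -x**2 + 2*x*y + 3*x - y**2 + 2*y + 3

On U_Z we set Z = 1. Each monomial c·X^i·Y^j·Z^k in F becomes c·x^i·y^j·1^k = c·x^i·y^j.
Substituting Z = 1: F(X, Y, 1) = -x**2 + 2*x*y + 3*x - y**2 + 2*y + 3.
Note: deg(f) ≤ deg(F) = 2; strict inequality happens when F is divisible by Z (lost terms).


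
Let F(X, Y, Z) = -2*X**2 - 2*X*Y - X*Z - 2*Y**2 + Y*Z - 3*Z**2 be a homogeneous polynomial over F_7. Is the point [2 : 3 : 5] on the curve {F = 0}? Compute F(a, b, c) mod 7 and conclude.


F(2,3,5) ≡ 4 (mod 7); P is NOT on the curve.

Evaluate F(2, 3, 5) term-by-term (mod 7).
  -2*X**2 ↦ -2·4·1·1 = -8
  -2*X*Y ↦ -2·2·3·1 = -12
  -X*Z ↦ -1·2·1·5 = -10
  -2*Y**2 ↦ -2·1·9·1 = -18
  Y*Z ↦ 1·1·3·5 = 15
  -3*Z**2 ↦ -3·1·1·25 = -75
Sum: F(2, 3, 5) = (-8) + (-12) + (-10) + (-18) + (15) + (-75) = -108.
Reducing mod 7: -108 ≡ 4 (mod 7).
Since F(a, b, c) ≡ 4 ≠ 0 (mod 7), P does NOT lie on the curve.


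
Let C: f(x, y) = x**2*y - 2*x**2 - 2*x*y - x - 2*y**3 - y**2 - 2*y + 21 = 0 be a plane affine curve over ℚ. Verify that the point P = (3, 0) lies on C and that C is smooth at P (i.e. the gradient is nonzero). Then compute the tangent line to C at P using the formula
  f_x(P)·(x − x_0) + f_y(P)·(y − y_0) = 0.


Tangent line at P: -13*x + y + 39 = 0.

Step 1: f(3, 0) = 0, so P lies on C.
Step 2: partial derivatives
  f_x(x, y) = 2*x*y - 4*x - 2*y - 1, f_y(x, y) = x**2 - 2*x - 6*y**2 - 2*y - 2.
  f_x(P) = -13, f_y(P) = 1 (gradient nonzero, so P is smooth).
Step 3: tangent line at P: -13·(x − 3) + 1·(y − 0) = 0.
Expanding: -13*x + y + 39 = 0.


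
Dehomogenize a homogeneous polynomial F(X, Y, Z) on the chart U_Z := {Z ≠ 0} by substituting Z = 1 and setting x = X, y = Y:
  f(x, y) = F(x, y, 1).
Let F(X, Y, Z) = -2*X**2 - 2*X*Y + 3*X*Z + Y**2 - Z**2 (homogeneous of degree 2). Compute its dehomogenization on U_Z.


f(x, y) = -2*x**2 - 2*x*y + 3*x + y**2 - 1

On U_Z we set Z = 1. Each monomial c·X^i·Y^j·Z^k in F becomes c·x^i·y^j·1^k = c·x^i·y^j.
Substituting Z = 1: F(X, Y, 1) = -2*x**2 - 2*x*y + 3*x + y**2 - 1.
Note: deg(f) ≤ deg(F) = 2; strict inequality happens when F is divisible by Z (lost terms).


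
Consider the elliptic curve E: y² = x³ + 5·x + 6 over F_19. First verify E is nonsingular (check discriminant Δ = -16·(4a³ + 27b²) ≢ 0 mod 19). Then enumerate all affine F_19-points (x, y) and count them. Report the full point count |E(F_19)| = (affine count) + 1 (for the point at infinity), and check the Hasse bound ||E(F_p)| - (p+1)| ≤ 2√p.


Affine points = {(0, 5), (0, 14), (2, 9), (2, 10), (5, 2), (5, 17), (6, 9), (6, 10), (7, 2), (7, 17), (8, 8), (8, 11), (9, 1), (9, 18), (10, 7), (10, 12), (11, 9), (11, 10), (13, 8), (13, 11), (15, 6), (15, 13), (17, 8), (17, 11), (18, 0)}; affine count = 25; |E(F_19)| = 26.

Discriminant check: Δ ∝ 4a³ + 27b² = 4·5³ + 27·6² = 4·125 + 27·36 ≡ 9 (mod 19). Nonzero ⇒ E is nonsingular.
For each x ∈ F_19, compute rhs = x³ + 5·x + 6 mod 19, then count y ∈ F_19 with y² ≡ rhs.
  x = 0: rhs = 6, matching y values: 5, 14 (2 points).
  x = 1: rhs = 12, matching y values: none (0 points).
  x = 2: rhs = 5, matching y values: 9, 10 (2 points).
  x = 3: rhs = 10, matching y values: none (0 points).
  x = 4: rhs = 14, matching y values: none (0 points).
  x = 5: rhs = 4, matching y values: 2, 17 (2 points).
  x = 6: rhs = 5, matching y values: 9, 10 (2 points).
  x = 7: rhs = 4, matching y values: 2, 17 (2 points).
  x = 8: rhs = 7, matching y values: 8, 11 (2 points).
  x = 9: rhs = 1, matching y values: 1, 18 (2 points).
  x = 10: rhs = 11, matching y values: 7, 12 (2 points).
  x = 11: rhs = 5, matching y values: 9, 10 (2 points).
  x = 12: rhs = 8, matching y values: none (0 points).
  x = 13: rhs = 7, matching y values: 8, 11 (2 points).
  x = 14: rhs = 8, matching y values: none (0 points).
  x = 15: rhs = 17, matching y values: 6, 13 (2 points).
  x = 16: rhs = 2, matching y values: none (0 points).
  x = 17: rhs = 7, matching y values: 8, 11 (2 points).
  x = 18: rhs = 0, matching y values: 0 (1 points).
Total affine count: 25.
Full point count |E(F_19)| = 25 + 1 = 26.
Hasse bound: |26 − (19+1)| = |6| = 6 ≤ 2√19 ≈ 8.7178 ✓.


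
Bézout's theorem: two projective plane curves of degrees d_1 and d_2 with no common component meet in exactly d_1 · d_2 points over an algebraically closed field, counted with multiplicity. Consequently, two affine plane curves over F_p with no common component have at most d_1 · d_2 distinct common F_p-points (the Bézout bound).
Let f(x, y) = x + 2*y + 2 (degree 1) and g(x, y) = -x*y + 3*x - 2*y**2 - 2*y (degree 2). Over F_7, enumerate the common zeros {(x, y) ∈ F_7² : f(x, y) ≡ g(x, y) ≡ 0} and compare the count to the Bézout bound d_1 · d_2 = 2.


Common zeros: {(0, 6)}; count = 1; Bézout bound = 2.

deg(f) = 1, deg(g) = 2, so Bézout bound = 2.
Scan x ∈ F_7. For each x, list the y ∈ F_7 with f(x, y) ≡ 0 and those with g(x, y) ≡ 0 (mod 7); the common zeros in that column are the intersection.
  x = 0: f ≡ 0 at y ∈ {6}; g ≡ 0 at y ∈ {0, 6}; common: {6}.
  x = 1: f ≡ 0 at y ∈ {2}; g ≡ 0 at y ∈ ∅; common: ∅.
  x = 2: f ≡ 0 at y ∈ {5}; g ≡ 0 at y ∈ {1, 4}; common: ∅.
  x = 3: f ≡ 0 at y ∈ {1}; g ≡ 0 at y ∈ ∅; common: ∅.
  x = 4: f ≡ 0 at y ∈ {4}; g ≡ 0 at y ∈ ∅; common: ∅.
  x = 5: f ≡ 0 at y ∈ {0}; g ≡ 0 at y ∈ {2, 5}; common: ∅.
  x = 6: f ≡ 0 at y ∈ {3}; g ≡ 0 at y ∈ ∅; common: ∅.
Collecting: common zeros = {(0, 6)}, so the count is 1.
Comparison with the Bézout bound: 1 ≤ 2 = deg(f)·deg(g), as expected for curves with no common component (the affine F_7-count falls short of the bound because intersections may lie at infinity, over extension fields, or carry multiplicity).


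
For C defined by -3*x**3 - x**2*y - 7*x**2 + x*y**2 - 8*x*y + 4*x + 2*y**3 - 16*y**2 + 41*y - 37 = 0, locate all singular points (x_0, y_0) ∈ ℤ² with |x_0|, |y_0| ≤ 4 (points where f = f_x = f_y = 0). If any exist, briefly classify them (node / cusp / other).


Singular points: {(-1, 3)}; classification: node.

Compute partial derivatives:
  f_x = -9*x**2 - 2*x*y - 14*x + y**2 - 8*y + 4.
  f_y = -x**2 + 2*x*y - 8*x + 6*y**2 - 32*y + 41.
Scan x_0 ∈ {−4, ..., 4}. For each x_0, f_y(x_0, y) is a polynomial in y; find its integer roots y ∈ {−4, ..., 4}, then test f_x and f at those candidates.
  x = -4: f_y(-4, y) = 6*y**2 - 40*y + 57; no integer root y with |y| ≤ 4.
  x = -3: f_y(-3, y) = 6*y**2 - 38*y + 56; vanishes at y ∈ {4}. (-3, 4): f_x = -27 ≠ 0.
  x = -2: f_y(-2, y) = 6*y**2 - 36*y + 53; no integer root y with |y| ≤ 4.
  x = -1: f_y(-1, y) = 6*y**2 - 34*y + 48; vanishes at y ∈ {3}. (-1, 3): f_x = 0, f = 0 — SINGULAR.
  x = 0: f_y(0, y) = 6*y**2 - 32*y + 41; no integer root y with |y| ≤ 4.
  x = 1: f_y(1, y) = 6*y**2 - 30*y + 32; no integer root y with |y| ≤ 4.
  x = 2: f_y(2, y) = 6*y**2 - 28*y + 21; no integer root y with |y| ≤ 4.
  x = 3: f_y(3, y) = 6*y**2 - 26*y + 8; vanishes at y ∈ {4}. (3, 4): f_x = -159 ≠ 0.
  x = 4: f_y(4, y) = 6*y**2 - 24*y - 7; no integer root y with |y| ≤ 4.
Only singular point on the grid: (-1, 3).
Classify: substitute x = -1 + u, y = 3 + v and expand: f = -3*u**3 - u**2*v - u**2 + u*v**2 + 2*v**3 + v**2.
No constant or linear terms (consistent with a singular point). Quadratic part: -u**2 + v**2. Cubic part: -3*u**3 - u**2*v + u*v**2 + 2*v**3.
The quadratic part v**2 - u**2 = (v − u)(v + u) splits into two distinct linear factors, so there are two distinct tangent lines y − 3 = ±(x − -1) — this is a node (ordinary double point).
Classification: node.


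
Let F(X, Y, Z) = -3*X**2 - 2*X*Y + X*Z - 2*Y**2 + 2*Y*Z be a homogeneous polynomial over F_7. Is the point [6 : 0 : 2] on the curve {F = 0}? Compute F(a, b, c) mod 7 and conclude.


F(6,0,2) ≡ 2 (mod 7); P is NOT on the curve.

Evaluate F(6, 0, 2) term-by-term (mod 7).
  -3*X**2 ↦ -3·36·1·1 = -108
  -2*X*Y ↦ -2·6·0·1 = 0
  X*Z ↦ 1·6·1·2 = 12
  -2*Y**2 ↦ -2·1·0·1 = 0
  2*Y*Z ↦ 2·1·0·2 = 0
Sum: F(6, 0, 2) = (-108) + (0) + (12) + (0) + (0) = -96.
Reducing mod 7: -96 ≡ 2 (mod 7).
Since F(a, b, c) ≡ 2 ≠ 0 (mod 7), P does NOT lie on the curve.


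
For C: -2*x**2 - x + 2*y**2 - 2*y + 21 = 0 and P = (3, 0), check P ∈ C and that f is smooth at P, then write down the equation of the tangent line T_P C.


Tangent line at P: -13*x - 2*y + 39 = 0.

Step 1: f(3, 0) = 0, so P lies on C.
Step 2: partial derivatives
  f_x(x, y) = -4*x - 1, f_y(x, y) = 4*y - 2.
  f_x(P) = -13, f_y(P) = -2 (gradient nonzero, so P is smooth).
Step 3: tangent line at P: -13·(x − 3) + -2·(y − 0) = 0.
Expanding: -13*x - 2*y + 39 = 0.


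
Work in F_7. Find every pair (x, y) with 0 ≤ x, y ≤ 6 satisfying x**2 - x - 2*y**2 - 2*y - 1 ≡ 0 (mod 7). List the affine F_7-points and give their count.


Affine F_7-points: {(3, 2), (3, 4), (4, 1), (4, 5), (5, 2), (5, 4)}; count = 6.

For each of the 49 pairs (x, y) ∈ F_7², evaluate f(x, y) mod 7. Record the zeros.
  x = 0: [0↦6, 1↦2, 2↦1, 3↦3, 4↦1, 5↦2, 6↦6]  zeros at y ∈ ∅
  x = 1: [0↦6, 1↦2, 2↦1, 3↦3, 4↦1, 5↦2, 6↦6]  zeros at y ∈ ∅
  x = 2: [0↦1, 1↦4, 2↦3, 3↦5, 4↦3, 5↦4, 6↦1]  zeros at y ∈ ∅
  x = 3: [0↦5, 1↦1, 2↦0, 3↦2, 4↦0, 5↦1, 6↦5]  zeros at y ∈ {2, 4}
  x = 4: [0↦4, 1↦0, 2↦6, 3↦1, 4↦6, 5↦0, 6↦4]  zeros at y ∈ {1, 5}
  x = 5: [0↦5, 1↦1, 2↦0, 3↦2, 4↦0, 5↦1, 6↦5]  zeros at y ∈ {2, 4}
  x = 6: [0↦1, 1↦4, 2↦3, 3↦5, 4↦3, 5↦4, 6↦1]  zeros at y ∈ ∅
Collecting zeros: affine points = {(3, 2), (3, 4), (4, 1), (4, 5), (5, 2), (5, 4)}.
Total count |C(F_7)_aff| = 6.


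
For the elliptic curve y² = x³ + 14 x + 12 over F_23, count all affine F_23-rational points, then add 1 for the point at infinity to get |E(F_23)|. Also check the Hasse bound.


Affine points = {(0, 9), (0, 14), (1, 2), (1, 21), (2, 5), (2, 18), (3, 9), (3, 14), (5, 0), (6, 6), (6, 17), (7, 4), (7, 19), (9, 4), (9, 19), (10, 5), (10, 18), (11, 5), (11, 18), (14, 10), (14, 13), (15, 3), (15, 20), (16, 10), (16, 13), (18, 1), (18, 22), (20, 9), (20, 14)}; affine count = 29; |E(F_23)| = 30.

Discriminant check: Δ ∝ 4a³ + 27b² = 4·14³ + 27·12² = 4·2744 + 27·144 ≡ 6 (mod 23). Nonzero ⇒ E is nonsingular.
For each x ∈ F_23, compute rhs = x³ + 14·x + 12 mod 23, then count y ∈ F_23 with y² ≡ rhs.
  x = 0: rhs = 12, matching y values: 9, 14 (2 points).
  x = 1: rhs = 4, matching y values: 2, 21 (2 points).
  x = 2: rhs = 2, matching y values: 5, 18 (2 points).
  x = 3: rhs = 12, matching y values: 9, 14 (2 points).
  x = 4: rhs = 17, matching y values: none (0 points).
  x = 5: rhs = 0, matching y values: 0 (1 points).
  x = 6: rhs = 13, matching y values: 6, 17 (2 points).
  x = 7: rhs = 16, matching y values: 4, 19 (2 points).
  x = 8: rhs = 15, matching y values: none (0 points).
  x = 9: rhs = 16, matching y values: 4, 19 (2 points).
  x = 10: rhs = 2, matching y values: 5, 18 (2 points).
  x = 11: rhs = 2, matching y values: 5, 18 (2 points).
  x = 12: rhs = 22, matching y values: none (0 points).
  x = 13: rhs = 22, matching y values: none (0 points).
  x = 14: rhs = 8, matching y values: 10, 13 (2 points).
  x = 15: rhs = 9, matching y values: 3, 20 (2 points).
  x = 16: rhs = 8, matching y values: 10, 13 (2 points).
  x = 17: rhs = 11, matching y values: none (0 points).
  x = 18: rhs = 1, matching y values: 1, 22 (2 points).
  x = 19: rhs = 7, matching y values: none (0 points).
  x = 20: rhs = 12, matching y values: 9, 14 (2 points).
  x = 21: rhs = 22, matching y values: none (0 points).
  x = 22: rhs = 20, matching y values: none (0 points).
Total affine count: 29.
Full point count |E(F_23)| = 29 + 1 = 30.
Hasse bound: |30 − (23+1)| = |6| = 6 ≤ 2√23 ≈ 9.5917 ✓.


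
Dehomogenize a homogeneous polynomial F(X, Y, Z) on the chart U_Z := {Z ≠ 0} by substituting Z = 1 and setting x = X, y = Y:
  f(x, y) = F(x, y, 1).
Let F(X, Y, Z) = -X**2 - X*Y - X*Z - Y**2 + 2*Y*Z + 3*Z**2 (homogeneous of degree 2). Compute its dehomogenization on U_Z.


f(x, y) = -x**2 - x*y - x - y**2 + 2*y + 3

On U_Z we set Z = 1. Each monomial c·X^i·Y^j·Z^k in F becomes c·x^i·y^j·1^k = c·x^i·y^j.
Substituting Z = 1: F(X, Y, 1) = -x**2 - x*y - x - y**2 + 2*y + 3.
Note: deg(f) ≤ deg(F) = 2; strict inequality happens when F is divisible by Z (lost terms).


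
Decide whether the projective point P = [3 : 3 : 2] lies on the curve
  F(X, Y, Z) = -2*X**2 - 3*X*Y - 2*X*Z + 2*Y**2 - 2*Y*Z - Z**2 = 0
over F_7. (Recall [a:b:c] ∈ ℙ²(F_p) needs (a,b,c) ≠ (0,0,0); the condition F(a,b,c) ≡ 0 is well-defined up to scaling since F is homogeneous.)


F(3,3,2) ≡ 1 (mod 7); P is NOT on the curve.

Evaluate F(3, 3, 2) term-by-term (mod 7).
  -2*X**2 ↦ -2·9·1·1 = -18
  -3*X*Y ↦ -3·3·3·1 = -27
  -2*X*Z ↦ -2·3·1·2 = -12
  2*Y**2 ↦ 2·1·9·1 = 18
  -2*Y*Z ↦ -2·1·3·2 = -12
  -Z**2 ↦ -1·1·1·4 = -4
Sum: F(3, 3, 2) = (-18) + (-27) + (-12) + (18) + (-12) + (-4) = -55.
Reducing mod 7: -55 ≡ 1 (mod 7).
Since F(a, b, c) ≡ 1 ≠ 0 (mod 7), P does NOT lie on the curve.


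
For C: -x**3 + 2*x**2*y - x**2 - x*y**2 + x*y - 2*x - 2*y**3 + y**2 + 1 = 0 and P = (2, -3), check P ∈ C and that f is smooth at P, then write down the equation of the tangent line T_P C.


Tangent line at P: -54*x - 38*y - 6 = 0.

Step 1: f(2, -3) = 0, so P lies on C.
Step 2: partial derivatives
  f_x(x, y) = -3*x**2 + 4*x*y - 2*x - y**2 + y - 2, f_y(x, y) = 2*x**2 - 2*x*y + x - 6*y**2 + 2*y.
  f_x(P) = -54, f_y(P) = -38 (gradient nonzero, so P is smooth).
Step 3: tangent line at P: -54·(x − 2) + -38·(y − -3) = 0.
Expanding: -54*x - 38*y - 6 = 0.


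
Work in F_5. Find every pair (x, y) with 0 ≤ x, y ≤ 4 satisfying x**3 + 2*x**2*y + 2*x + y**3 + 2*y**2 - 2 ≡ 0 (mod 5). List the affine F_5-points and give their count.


Affine F_5-points: {(1, 4), (2, 0), (3, 3), (4, 0), (4, 1), (4, 2)}; count = 6.

For each of the 25 pairs (x, y) ∈ F_5², evaluate f(x, y) mod 5. Record the zeros.
  x = 0: [0↦3, 1↦1, 2↦4, 3↦3, 4↦4]  zeros at y ∈ ∅
  x = 1: [0↦1, 1↦1, 2↦1, 3↦2, 4↦0]  zeros at y ∈ {4}
  x = 2: [0↦0, 1↦1, 2↦2, 3↦4, 4↦3]  zeros at y ∈ {0}
  x = 3: [0↦1, 1↦2, 2↦3, 3↦0, 4↦4]  zeros at y ∈ {3}
  x = 4: [0↦0, 1↦0, 2↦0, 3↦1, 4↦4]  zeros at y ∈ {0, 1, 2}
Collecting zeros: affine points = {(1, 4), (2, 0), (3, 3), (4, 0), (4, 1), (4, 2)}.
Total count |C(F_5)_aff| = 6.


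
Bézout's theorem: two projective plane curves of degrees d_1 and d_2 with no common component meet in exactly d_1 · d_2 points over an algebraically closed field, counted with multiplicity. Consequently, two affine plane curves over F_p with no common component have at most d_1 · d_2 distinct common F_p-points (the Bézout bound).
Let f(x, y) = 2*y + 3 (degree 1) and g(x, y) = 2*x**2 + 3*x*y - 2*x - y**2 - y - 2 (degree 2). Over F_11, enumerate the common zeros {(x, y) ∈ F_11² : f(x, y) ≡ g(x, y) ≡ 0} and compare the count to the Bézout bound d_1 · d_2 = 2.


Common zeros: {(0, 4), (6, 4)}; count = 2; Bézout bound = 2.

deg(f) = 1, deg(g) = 2, so Bézout bound = 2.
Scan x ∈ F_11. For each x, list the y ∈ F_11 with f(x, y) ≡ 0 and those with g(x, y) ≡ 0 (mod 11); the common zeros in that column are the intersection.
  x = 0: f ≡ 0 at y ∈ {4}; g ≡ 0 at y ∈ {4, 6}; common: {4}.
  x = 1: f ≡ 0 at y ∈ {4}; g ≡ 0 at y ∈ ∅; common: ∅.
  x = 2: f ≡ 0 at y ∈ {4}; g ≡ 0 at y ∈ {8}; common: ∅.
  x = 3: f ≡ 0 at y ∈ {4}; g ≡ 0 at y ∈ {2, 6}; common: ∅.
  x = 4: f ≡ 0 at y ∈ {4}; g ≡ 0 at y ∈ {0}; common: ∅.
  x = 5: f ≡ 0 at y ∈ {4}; g ≡ 0 at y ∈ ∅; common: ∅.
  x = 6: f ≡ 0 at y ∈ {4}; g ≡ 0 at y ∈ {2, 4}; common: {4}.
  x = 7: f ≡ 0 at y ∈ {4}; g ≡ 0 at y ∈ ∅; common: ∅.
  x = 8: f ≡ 0 at y ∈ {4}; g ≡ 0 at y ∈ {0, 1}; common: ∅.
  x = 9: f ≡ 0 at y ∈ {4}; g ≡ 0 at y ∈ {7, 8}; common: ∅.
  x = 10: f ≡ 0 at y ∈ {4}; g ≡ 0 at y ∈ ∅; common: ∅.
Collecting: common zeros = {(0, 4), (6, 4)}, so the count is 2.
Comparison with the Bézout bound: 2 ≤ 2 = deg(f)·deg(g), as expected for curves with no common component (the bound is attained).


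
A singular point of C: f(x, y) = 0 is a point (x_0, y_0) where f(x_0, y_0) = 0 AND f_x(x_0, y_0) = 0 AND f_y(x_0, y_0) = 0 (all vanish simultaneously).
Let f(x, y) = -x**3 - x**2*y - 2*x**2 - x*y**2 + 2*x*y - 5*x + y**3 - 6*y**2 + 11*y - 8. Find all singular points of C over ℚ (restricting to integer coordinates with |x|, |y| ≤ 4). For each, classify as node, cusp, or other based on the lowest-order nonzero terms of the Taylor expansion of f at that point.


Singular points: {(-1, 2)}; classification: node.

Compute partial derivatives:
  f_x = -3*x**2 - 2*x*y - 4*x - y**2 + 2*y - 5.
  f_y = -x**2 - 2*x*y + 2*x + 3*y**2 - 12*y + 11.
Scan x_0 ∈ {−4, ..., 4}. For each x_0, f_y(x_0, y) is a polynomial in y; find its integer roots y ∈ {−4, ..., 4}, then test f_x and f at those candidates.
  x = -4: f_y(-4, y) = 3*y**2 - 4*y - 13; no integer root y with |y| ≤ 4.
  x = -3: f_y(-3, y) = 3*y**2 - 6*y - 4; no integer root y with |y| ≤ 4.
  x = -2: f_y(-2, y) = 3*y**2 - 8*y + 3; no integer root y with |y| ≤ 4.
  x = -1: f_y(-1, y) = 3*y**2 - 10*y + 8; vanishes at y ∈ {2}. (-1, 2): f_x = 0, f = 0 — SINGULAR.
  x = 0: f_y(0, y) = 3*y**2 - 12*y + 11; no integer root y with |y| ≤ 4.
  x = 1: f_y(1, y) = 3*y**2 - 14*y + 12; no integer root y with |y| ≤ 4.
  x = 2: f_y(2, y) = 3*y**2 - 16*y + 11; no integer root y with |y| ≤ 4.
  x = 3: f_y(3, y) = 3*y**2 - 18*y + 8; no integer root y with |y| ≤ 4.
  x = 4: f_y(4, y) = 3*y**2 - 20*y + 3; no integer root y with |y| ≤ 4.
Only singular point on the grid: (-1, 2).
Classify: substitute x = -1 + u, y = 2 + v and expand: f = -u**3 - u**2*v - u**2 - u*v**2 + v**3 + v**2.
No constant or linear terms (consistent with a singular point). Quadratic part: -u**2 + v**2. Cubic part: -u**3 - u**2*v - u*v**2 + v**3.
The quadratic part v**2 - u**2 = (v − u)(v + u) splits into two distinct linear factors, so there are two distinct tangent lines y − 2 = ±(x − -1) — this is a node (ordinary double point).
Classification: node.


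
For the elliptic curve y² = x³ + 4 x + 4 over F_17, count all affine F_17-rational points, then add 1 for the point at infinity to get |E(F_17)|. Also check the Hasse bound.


Affine points = {(0, 2), (0, 15), (1, 3), (1, 14), (3, 3), (3, 14), (4, 4), (4, 13), (5, 8), (5, 9), (7, 1), (7, 16), (8, 2), (8, 15), (9, 2), (9, 15), (11, 6), (11, 11), (13, 3), (13, 14), (14, 4), (14, 13), (16, 4), (16, 13)}; affine count = 24; |E(F_17)| = 25.

Discriminant check: Δ ∝ 4a³ + 27b² = 4·4³ + 27·4² = 4·64 + 27·16 ≡ 8 (mod 17). Nonzero ⇒ E is nonsingular.
For each x ∈ F_17, compute rhs = x³ + 4·x + 4 mod 17, then count y ∈ F_17 with y² ≡ rhs.
  x = 0: rhs = 4, matching y values: 2, 15 (2 points).
  x = 1: rhs = 9, matching y values: 3, 14 (2 points).
  x = 2: rhs = 3, matching y values: none (0 points).
  x = 3: rhs = 9, matching y values: 3, 14 (2 points).
  x = 4: rhs = 16, matching y values: 4, 13 (2 points).
  x = 5: rhs = 13, matching y values: 8, 9 (2 points).
  x = 6: rhs = 6, matching y values: none (0 points).
  x = 7: rhs = 1, matching y values: 1, 16 (2 points).
  x = 8: rhs = 4, matching y values: 2, 15 (2 points).
  x = 9: rhs = 4, matching y values: 2, 15 (2 points).
  x = 10: rhs = 7, matching y values: none (0 points).
  x = 11: rhs = 2, matching y values: 6, 11 (2 points).
  x = 12: rhs = 12, matching y values: none (0 points).
  x = 13: rhs = 9, matching y values: 3, 14 (2 points).
  x = 14: rhs = 16, matching y values: 4, 13 (2 points).
  x = 15: rhs = 5, matching y values: none (0 points).
  x = 16: rhs = 16, matching y values: 4, 13 (2 points).
Total affine count: 24.
Full point count |E(F_17)| = 24 + 1 = 25.
Hasse bound: |25 − (17+1)| = |7| = 7 ≤ 2√17 ≈ 8.2462 ✓.


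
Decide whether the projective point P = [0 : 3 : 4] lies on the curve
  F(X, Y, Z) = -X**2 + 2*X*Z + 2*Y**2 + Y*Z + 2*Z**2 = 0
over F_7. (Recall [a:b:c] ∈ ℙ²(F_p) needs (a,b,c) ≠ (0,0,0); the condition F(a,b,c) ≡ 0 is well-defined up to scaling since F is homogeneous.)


F(0,3,4) ≡ 6 (mod 7); P is NOT on the curve.

Evaluate F(0, 3, 4) term-by-term (mod 7).
  -X**2 ↦ -1·0·1·1 = 0
  2*X*Z ↦ 2·0·1·4 = 0
  2*Y**2 ↦ 2·1·9·1 = 18
  Y*Z ↦ 1·1·3·4 = 12
  2*Z**2 ↦ 2·1·1·16 = 32
Sum: F(0, 3, 4) = (0) + (0) + (18) + (12) + (32) = 62.
Reducing mod 7: 62 ≡ 6 (mod 7).
Since F(a, b, c) ≡ 6 ≠ 0 (mod 7), P does NOT lie on the curve.


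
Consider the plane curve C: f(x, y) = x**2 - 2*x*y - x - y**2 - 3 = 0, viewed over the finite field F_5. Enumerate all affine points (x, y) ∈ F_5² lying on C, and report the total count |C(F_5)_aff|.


Affine F_5-points: {(4, 1)}; count = 1.

For each of the 25 pairs (x, y) ∈ F_5², evaluate f(x, y) mod 5. Record the zeros.
  x = 0: [0↦2, 1↦1, 2↦3, 3↦3, 4↦1]  zeros at y ∈ ∅
  x = 1: [0↦2, 1↦4, 2↦4, 3↦2, 4↦3]  zeros at y ∈ ∅
  x = 2: [0↦4, 1↦4, 2↦2, 3↦3, 4↦2]  zeros at y ∈ ∅
  x = 3: [0↦3, 1↦1, 2↦2, 3↦1, 4↦3]  zeros at y ∈ ∅
  x = 4: [0↦4, 1↦0, 2↦4, 3↦1, 4↦1]  zeros at y ∈ {1}
Collecting zeros: affine points = {(4, 1)}.
Total count |C(F_5)_aff| = 1.


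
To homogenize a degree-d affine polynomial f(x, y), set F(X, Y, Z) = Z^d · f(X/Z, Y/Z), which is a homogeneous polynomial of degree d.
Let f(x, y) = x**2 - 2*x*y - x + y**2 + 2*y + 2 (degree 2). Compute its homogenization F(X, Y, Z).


F(X, Y, Z) = X**2 - 2*X*Y - X*Z + Y**2 + 2*Y*Z + 2*Z**2

deg(f) = 2.
Substitute x = X/Z, y = Y/Z into f, then multiply by Z^2.
  monomial 1·x^2·y^0 ↦ 1·X^2·Y^0·Z^0.
  monomial -2·x^1·y^1 ↦ -2·X^1·Y^1·Z^0.
  monomial -1·x^1·y^0 ↦ -1·X^1·Y^0·Z^1.
  monomial 1·x^0·y^2 ↦ 1·X^0·Y^2·Z^0.
  monomial 2·x^0·y^1 ↦ 2·X^0·Y^1·Z^1.
  monomial 2·x^0·y^0 ↦ 2·X^0·Y^0·Z^2.
Collecting: F(X, Y, Z) = X**2 - 2*X*Y - X*Z + Y**2 + 2*Y*Z + 2*Z**2.


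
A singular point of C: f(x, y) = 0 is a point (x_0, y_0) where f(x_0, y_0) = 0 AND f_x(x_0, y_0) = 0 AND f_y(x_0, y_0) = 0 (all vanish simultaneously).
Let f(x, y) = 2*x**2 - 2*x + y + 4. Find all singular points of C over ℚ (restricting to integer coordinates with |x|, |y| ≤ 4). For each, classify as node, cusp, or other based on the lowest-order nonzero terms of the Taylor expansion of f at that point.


No singular points in the scanned grid; C is smooth there.

Compute partial derivatives:
  f_x = 4*x - 2.
  f_y = 1.
f_y = 1 is a nonzero constant, so f_y never vanishes: no point (x, y) can satisfy f = f_x = f_y = 0. In particular no (x, y) ∈ {−4, ..., 4}² is singular; the curve is smooth.


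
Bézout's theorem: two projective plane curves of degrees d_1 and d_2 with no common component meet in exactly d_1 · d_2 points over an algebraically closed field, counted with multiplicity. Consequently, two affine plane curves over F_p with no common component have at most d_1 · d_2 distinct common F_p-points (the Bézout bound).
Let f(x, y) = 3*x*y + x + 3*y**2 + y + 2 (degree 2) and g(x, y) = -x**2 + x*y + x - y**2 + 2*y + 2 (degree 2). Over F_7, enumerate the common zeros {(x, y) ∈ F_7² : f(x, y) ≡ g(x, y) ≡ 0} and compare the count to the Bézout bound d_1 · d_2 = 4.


Common zeros: ∅; count = 0; Bézout bound = 4.

deg(f) = 2, deg(g) = 2, so Bézout bound = 4.
Scan x ∈ F_7. For each x, list the y ∈ F_7 with f(x, y) ≡ 0 and those with g(x, y) ≡ 0 (mod 7); the common zeros in that column are the intersection.
  x = 0: f ≡ 0 at y ∈ ∅; g ≡ 0 at y ∈ ∅; common: ∅.
  x = 1: f ≡ 0 at y ∈ {3, 5}; g ≡ 0 at y ∈ ∅; common: ∅.
  x = 2: f ≡ 0 at y ∈ {1, 6}; g ≡ 0 at y ∈ {0, 4}; common: ∅.
  x = 3: f ≡ 0 at y ∈ ∅; g ≡ 0 at y ∈ {1, 4}; common: ∅.
  x = 4: f ≡ 0 at y ∈ ∅; g ≡ 0 at y ∈ ∅; common: ∅.
  x = 5: f ≡ 0 at y ∈ {0, 4}; g ≡ 0 at y ∈ ∅; common: ∅.
  x = 6: f ≡ 0 at y ∈ ∅; g ≡ 0 at y ∈ {0, 1}; common: ∅.
Collecting: common zeros = ∅, so the count is 0.
Comparison with the Bézout bound: 0 ≤ 4 = deg(f)·deg(g), as expected for curves with no common component (the affine F_7-count falls short of the bound because intersections may lie at infinity, over extension fields, or carry multiplicity).


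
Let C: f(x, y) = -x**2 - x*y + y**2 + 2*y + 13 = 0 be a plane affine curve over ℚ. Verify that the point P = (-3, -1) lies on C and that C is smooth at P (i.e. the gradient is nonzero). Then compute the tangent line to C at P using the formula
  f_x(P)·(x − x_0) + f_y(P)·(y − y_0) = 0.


Tangent line at P: 7*x + 3*y + 24 = 0.

Step 1: f(-3, -1) = 0, so P lies on C.
Step 2: partial derivatives
  f_x(x, y) = -2*x - y, f_y(x, y) = -x + 2*y + 2.
  f_x(P) = 7, f_y(P) = 3 (gradient nonzero, so P is smooth).
Step 3: tangent line at P: 7·(x − -3) + 3·(y − -1) = 0.
Expanding: 7*x + 3*y + 24 = 0.


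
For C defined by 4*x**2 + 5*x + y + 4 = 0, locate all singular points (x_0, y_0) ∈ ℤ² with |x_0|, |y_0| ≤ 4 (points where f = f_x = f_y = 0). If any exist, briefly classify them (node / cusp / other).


No singular points in the scanned grid; C is smooth there.

Compute partial derivatives:
  f_x = 8*x + 5.
  f_y = 1.
f_y = 1 is a nonzero constant, so f_y never vanishes: no point (x, y) can satisfy f = f_x = f_y = 0. In particular no (x, y) ∈ {−4, ..., 4}² is singular; the curve is smooth.


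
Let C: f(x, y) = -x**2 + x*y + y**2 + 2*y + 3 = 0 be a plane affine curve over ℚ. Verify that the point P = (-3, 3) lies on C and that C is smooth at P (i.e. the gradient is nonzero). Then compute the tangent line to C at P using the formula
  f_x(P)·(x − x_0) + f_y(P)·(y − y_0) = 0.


Tangent line at P: 9*x + 5*y + 12 = 0.

Step 1: f(-3, 3) = 0, so P lies on C.
Step 2: partial derivatives
  f_x(x, y) = -2*x + y, f_y(x, y) = x + 2*y + 2.
  f_x(P) = 9, f_y(P) = 5 (gradient nonzero, so P is smooth).
Step 3: tangent line at P: 9·(x − -3) + 5·(y − 3) = 0.
Expanding: 9*x + 5*y + 12 = 0.


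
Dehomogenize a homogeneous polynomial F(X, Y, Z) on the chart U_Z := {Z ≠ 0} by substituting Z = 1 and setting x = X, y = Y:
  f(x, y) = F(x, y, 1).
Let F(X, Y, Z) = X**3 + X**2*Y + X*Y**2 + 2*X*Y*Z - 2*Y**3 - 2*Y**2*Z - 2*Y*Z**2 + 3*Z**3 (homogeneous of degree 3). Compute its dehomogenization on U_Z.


f(x, y) = x**3 + x**2*y + x*y**2 + 2*x*y - 2*y**3 - 2*y**2 - 2*y + 3

On U_Z we set Z = 1. Each monomial c·X^i·Y^j·Z^k in F becomes c·x^i·y^j·1^k = c·x^i·y^j.
Substituting Z = 1: F(X, Y, 1) = x**3 + x**2*y + x*y**2 + 2*x*y - 2*y**3 - 2*y**2 - 2*y + 3.
Note: deg(f) ≤ deg(F) = 3; strict inequality happens when F is divisible by Z (lost terms).


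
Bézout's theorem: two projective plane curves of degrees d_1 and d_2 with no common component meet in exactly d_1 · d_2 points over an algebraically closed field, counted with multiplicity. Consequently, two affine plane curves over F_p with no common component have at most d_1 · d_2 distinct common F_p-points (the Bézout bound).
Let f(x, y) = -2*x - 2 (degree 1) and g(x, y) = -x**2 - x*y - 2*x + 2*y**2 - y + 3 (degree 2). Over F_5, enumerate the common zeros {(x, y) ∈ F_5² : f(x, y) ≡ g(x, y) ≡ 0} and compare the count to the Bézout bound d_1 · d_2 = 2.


Common zeros: ∅; count = 0; Bézout bound = 2.

deg(f) = 1, deg(g) = 2, so Bézout bound = 2.
Scan x ∈ F_5. For each x, list the y ∈ F_5 with f(x, y) ≡ 0 and those with g(x, y) ≡ 0 (mod 5); the common zeros in that column are the intersection.
  x = 0: f ≡ 0 at y ∈ ∅; g ≡ 0 at y ∈ ∅; common: ∅.
  x = 1: f ≡ 0 at y ∈ ∅; g ≡ 0 at y ∈ {0, 1}; common: ∅.
  x = 2: f ≡ 0 at y ∈ ∅; g ≡ 0 at y ∈ {0, 4}; common: ∅.
  x = 3: f ≡ 0 at y ∈ ∅; g ≡ 0 at y ∈ ∅; common: ∅.
  x = 4: f ≡ 0 at y ∈ {0, 1, 2, 3, 4}; g ≡ 0 at y ∈ ∅; common: ∅.
Collecting: common zeros = ∅, so the count is 0.
Comparison with the Bézout bound: 0 ≤ 2 = deg(f)·deg(g), as expected for curves with no common component (the affine F_5-count falls short of the bound because intersections may lie at infinity, over extension fields, or carry multiplicity).


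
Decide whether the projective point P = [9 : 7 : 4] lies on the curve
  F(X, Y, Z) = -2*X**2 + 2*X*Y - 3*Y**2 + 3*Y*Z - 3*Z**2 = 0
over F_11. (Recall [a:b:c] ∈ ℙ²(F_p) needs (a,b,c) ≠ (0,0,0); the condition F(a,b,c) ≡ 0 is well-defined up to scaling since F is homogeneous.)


F(9,7,4) ≡ 7 (mod 11); P is NOT on the curve.

Evaluate F(9, 7, 4) term-by-term (mod 11).
  -2*X**2 ↦ -2·81·1·1 = -162
  2*X*Y ↦ 2·9·7·1 = 126
  -3*Y**2 ↦ -3·1·49·1 = -147
  3*Y*Z ↦ 3·1·7·4 = 84
  -3*Z**2 ↦ -3·1·1·16 = -48
Sum: F(9, 7, 4) = (-162) + (126) + (-147) + (84) + (-48) = -147.
Reducing mod 11: -147 ≡ 7 (mod 11).
Since F(a, b, c) ≡ 7 ≠ 0 (mod 11), P does NOT lie on the curve.


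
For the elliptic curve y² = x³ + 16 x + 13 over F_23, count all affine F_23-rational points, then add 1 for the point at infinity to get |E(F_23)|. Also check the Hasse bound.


Affine points = {(0, 6), (0, 17), (4, 7), (4, 16), (6, 7), (6, 16), (7, 10), (7, 13), (8, 3), (8, 20), (9, 9), (9, 14), (10, 0), (11, 5), (11, 18), (12, 1), (12, 22), (13, 7), (13, 16), (16, 8), (16, 15), (17, 0), (19, 0)}; affine count = 23; |E(F_23)| = 24.

Discriminant check: Δ ∝ 4a³ + 27b² = 4·16³ + 27·13² = 4·4096 + 27·169 ≡ 17 (mod 23). Nonzero ⇒ E is nonsingular.
For each x ∈ F_23, compute rhs = x³ + 16·x + 13 mod 23, then count y ∈ F_23 with y² ≡ rhs.
  x = 0: rhs = 13, matching y values: 6, 17 (2 points).
  x = 1: rhs = 7, matching y values: none (0 points).
  x = 2: rhs = 7, matching y values: none (0 points).
  x = 3: rhs = 19, matching y values: none (0 points).
  x = 4: rhs = 3, matching y values: 7, 16 (2 points).
  x = 5: rhs = 11, matching y values: none (0 points).
  x = 6: rhs = 3, matching y values: 7, 16 (2 points).
  x = 7: rhs = 8, matching y values: 10, 13 (2 points).
  x = 8: rhs = 9, matching y values: 3, 20 (2 points).
  x = 9: rhs = 12, matching y values: 9, 14 (2 points).
  x = 10: rhs = 0, matching y values: 0 (1 points).
  x = 11: rhs = 2, matching y values: 5, 18 (2 points).
  x = 12: rhs = 1, matching y values: 1, 22 (2 points).
  x = 13: rhs = 3, matching y values: 7, 16 (2 points).
  x = 14: rhs = 14, matching y values: none (0 points).
  x = 15: rhs = 17, matching y values: none (0 points).
  x = 16: rhs = 18, matching y values: 8, 15 (2 points).
  x = 17: rhs = 0, matching y values: 0 (1 points).
  x = 18: rhs = 15, matching y values: none (0 points).
  x = 19: rhs = 0, matching y values: 0 (1 points).
  x = 20: rhs = 7, matching y values: none (0 points).
  x = 21: rhs = 19, matching y values: none (0 points).
  x = 22: rhs = 19, matching y values: none (0 points).
Total affine count: 23.
Full point count |E(F_23)| = 23 + 1 = 24.
Hasse bound: |24 − (23+1)| = |0| = 0 ≤ 2√23 ≈ 9.5917 ✓.


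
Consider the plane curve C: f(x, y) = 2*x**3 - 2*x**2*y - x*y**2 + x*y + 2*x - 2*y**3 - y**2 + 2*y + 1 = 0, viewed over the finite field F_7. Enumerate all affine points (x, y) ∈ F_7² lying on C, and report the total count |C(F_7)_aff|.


Affine F_7-points: {(0, 1), (0, 3), (0, 6), (2, 0), (3, 1), (4, 2), (4, 4), (5, 1), (6, 2), (6, 6)}; count = 10.

For each of the 49 pairs (x, y) ∈ F_7², evaluate f(x, y) mod 7. Record the zeros.
  x = 0: [0↦1, 1↦0, 2↦6, 3↦0, 4↦5, 5↦2, 6↦0]  zeros at y ∈ {1, 3, 6}
  x = 1: [0↦5, 1↦2, 2↦4, 3↦6, 4↦3, 5↦4, 6↦4]  zeros at y ∈ ∅
  x = 2: [0↦0, 1↦5, 2↦6, 3↦5, 4↦4, 5↦5, 6↦3]  zeros at y ∈ {0}
  x = 3: [0↦5, 1↦0, 2↦3, 3↦2, 4↦6, 5↦3, 6↦2]  zeros at y ∈ {1}
  x = 4: [0↦4, 1↦6, 2↦0, 3↦2, 4↦0, 5↦3, 6↦6]  zeros at y ∈ {2, 4}
  x = 5: [0↦2, 1↦0, 2↦2, 3↦3, 4↦5, 5↦3, 6↦6]  zeros at y ∈ {1}
  x = 6: [0↦4, 1↦1, 2↦0, 3↦3, 4↦5, 5↦1, 6↦0]  zeros at y ∈ {2, 6}
Collecting zeros: affine points = {(0, 1), (0, 3), (0, 6), (2, 0), (3, 1), (4, 2), (4, 4), (5, 1), (6, 2), (6, 6)}.
Total count |C(F_7)_aff| = 10.


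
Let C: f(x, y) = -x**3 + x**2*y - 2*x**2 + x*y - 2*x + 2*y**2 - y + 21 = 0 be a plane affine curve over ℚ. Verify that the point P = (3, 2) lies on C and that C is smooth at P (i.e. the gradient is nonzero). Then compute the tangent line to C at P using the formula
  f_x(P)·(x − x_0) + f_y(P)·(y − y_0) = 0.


Tangent line at P: -27*x + 19*y + 43 = 0.

Step 1: f(3, 2) = 0, so P lies on C.
Step 2: partial derivatives
  f_x(x, y) = -3*x**2 + 2*x*y - 4*x + y - 2, f_y(x, y) = x**2 + x + 4*y - 1.
  f_x(P) = -27, f_y(P) = 19 (gradient nonzero, so P is smooth).
Step 3: tangent line at P: -27·(x − 3) + 19·(y − 2) = 0.
Expanding: -27*x + 19*y + 43 = 0.


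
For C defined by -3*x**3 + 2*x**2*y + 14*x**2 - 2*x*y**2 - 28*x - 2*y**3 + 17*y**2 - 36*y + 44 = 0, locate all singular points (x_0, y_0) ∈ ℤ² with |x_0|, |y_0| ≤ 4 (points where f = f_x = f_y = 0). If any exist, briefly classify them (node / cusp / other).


Singular points: {(2, 2)}; classification: cusp.

Compute partial derivatives:
  f_x = -9*x**2 + 4*x*y + 28*x - 2*y**2 - 28.
  f_y = 2*x**2 - 4*x*y - 6*y**2 + 34*y - 36.
Scan x_0 ∈ {−4, ..., 4}. For each x_0, f_y(x_0, y) is a polynomial in y; find its integer roots y ∈ {−4, ..., 4}, then test f_x and f at those candidates.
  x = -4: f_y(-4, y) = -6*y**2 + 50*y - 4; no integer root y with |y| ≤ 4.
  x = -3: f_y(-3, y) = -6*y**2 + 46*y - 18; no integer root y with |y| ≤ 4.
  x = -2: f_y(-2, y) = -6*y**2 + 42*y - 28; no integer root y with |y| ≤ 4.
  x = -1: f_y(-1, y) = -6*y**2 + 38*y - 34; no integer root y with |y| ≤ 4.
  x = 0: f_y(0, y) = -6*y**2 + 34*y - 36; no integer root y with |y| ≤ 4.
  x = 1: f_y(1, y) = -6*y**2 + 30*y - 34; no integer root y with |y| ≤ 4.
  x = 2: f_y(2, y) = -6*y**2 + 26*y - 28; vanishes at y ∈ {2}. (2, 2): f_x = 0, f = 0 — SINGULAR.
  x = 3: f_y(3, y) = -6*y**2 + 22*y - 18; no integer root y with |y| ≤ 4.
  x = 4: f_y(4, y) = -6*y**2 + 18*y - 4; no integer root y with |y| ≤ 4.
Only singular point on the grid: (2, 2).
Classify: substitute x = 2 + u, y = 2 + v and expand: f = -3*u**3 + 2*u**2*v - 2*u*v**2 - 2*v**3 + v**2.
No constant or linear terms (consistent with a singular point). Quadratic part: v**2. Cubic part: -3*u**3 + 2*u**2*v - 2*u*v**2 - 2*v**3.
The quadratic part v**2 is a perfect square, so there is a single (double) tangent line v = 0, i.e. y = 2. Restricting the cubic part to that line (v = 0) leaves -3*u**3 ≠ 0, so f is not divisible by v and the branch is v² ≈ 3*u**3 to lowest order — this is a cusp.
Classification: cusp.


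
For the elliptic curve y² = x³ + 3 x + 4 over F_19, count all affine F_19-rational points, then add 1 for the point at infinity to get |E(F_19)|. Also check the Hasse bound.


Affine points = {(0, 2), (0, 17), (4, 2), (4, 17), (5, 7), (5, 12), (7, 8), (7, 11), (9, 0), (11, 0), (12, 1), (12, 18), (13, 6), (13, 13), (14, 4), (14, 15), (15, 2), (15, 17), (16, 5), (16, 14), (17, 3), (17, 16), (18, 0)}; affine count = 23; |E(F_19)| = 24.

Discriminant check: Δ ∝ 4a³ + 27b² = 4·3³ + 27·4² = 4·27 + 27·16 ≡ 8 (mod 19). Nonzero ⇒ E is nonsingular.
For each x ∈ F_19, compute rhs = x³ + 3·x + 4 mod 19, then count y ∈ F_19 with y² ≡ rhs.
  x = 0: rhs = 4, matching y values: 2, 17 (2 points).
  x = 1: rhs = 8, matching y values: none (0 points).
  x = 2: rhs = 18, matching y values: none (0 points).
  x = 3: rhs = 2, matching y values: none (0 points).
  x = 4: rhs = 4, matching y values: 2, 17 (2 points).
  x = 5: rhs = 11, matching y values: 7, 12 (2 points).
  x = 6: rhs = 10, matching y values: none (0 points).
  x = 7: rhs = 7, matching y values: 8, 11 (2 points).
  x = 8: rhs = 8, matching y values: none (0 points).
  x = 9: rhs = 0, matching y values: 0 (1 points).
  x = 10: rhs = 8, matching y values: none (0 points).
  x = 11: rhs = 0, matching y values: 0 (1 points).
  x = 12: rhs = 1, matching y values: 1, 18 (2 points).
  x = 13: rhs = 17, matching y values: 6, 13 (2 points).
  x = 14: rhs = 16, matching y values: 4, 15 (2 points).
  x = 15: rhs = 4, matching y values: 2, 17 (2 points).
  x = 16: rhs = 6, matching y values: 5, 14 (2 points).
  x = 17: rhs = 9, matching y values: 3, 16 (2 points).
  x = 18: rhs = 0, matching y values: 0 (1 points).
Total affine count: 23.
Full point count |E(F_19)| = 23 + 1 = 24.
Hasse bound: |24 − (19+1)| = |4| = 4 ≤ 2√19 ≈ 8.7178 ✓.


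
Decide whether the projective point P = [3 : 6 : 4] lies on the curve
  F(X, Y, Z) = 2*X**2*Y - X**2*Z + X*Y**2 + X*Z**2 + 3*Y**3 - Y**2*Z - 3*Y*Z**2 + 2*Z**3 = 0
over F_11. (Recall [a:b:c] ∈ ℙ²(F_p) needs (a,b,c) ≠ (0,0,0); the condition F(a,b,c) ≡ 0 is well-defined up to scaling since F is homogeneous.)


F(3,6,4) ≡ 0 (mod 11); P is on the curve.

Evaluate F(3, 6, 4) term-by-term (mod 11).
  2*X**2*Y ↦ 2·9·6·1 = 108
  -X**2*Z ↦ -1·9·1·4 = -36
  X*Y**2 ↦ 1·3·36·1 = 108
  X*Z**2 ↦ 1·3·1·16 = 48
  3*Y**3 ↦ 3·1·216·1 = 648
  -Y**2*Z ↦ -1·1·36·4 = -144
  -3*Y*Z**2 ↦ -3·1·6·16 = -288
  2*Z**3 ↦ 2·1·1·64 = 128
Sum: F(3, 6, 4) = (108) + (-36) + (108) + (48) + (648) + (-144) + (-288) + (128) = 572.
Reducing mod 11: 572 ≡ 0 (mod 11).
Since F(a, b, c) ≡ 0 (mod 11), P lies on the curve.


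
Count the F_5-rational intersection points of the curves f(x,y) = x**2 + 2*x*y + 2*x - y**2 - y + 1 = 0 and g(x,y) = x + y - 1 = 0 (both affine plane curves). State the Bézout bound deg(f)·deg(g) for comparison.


Common zeros: {(2, 4), (4, 2)}; count = 2; Bézout bound = 2.

deg(f) = 2, deg(g) = 1, so Bézout bound = 2.
Scan x ∈ F_5. For each x, list the y ∈ F_5 with f(x, y) ≡ 0 and those with g(x, y) ≡ 0 (mod 5); the common zeros in that column are the intersection.
  x = 0: f ≡ 0 at y ∈ {2}; g ≡ 0 at y ∈ {1}; common: ∅.
  x = 1: f ≡ 0 at y ∈ ∅; g ≡ 0 at y ∈ {0}; common: ∅.
  x = 2: f ≡ 0 at y ∈ {4}; g ≡ 0 at y ∈ {4}; common: {4}.
  x = 3: f ≡ 0 at y ∈ {1, 4}; g ≡ 0 at y ∈ {3}; common: ∅.
  x = 4: f ≡ 0 at y ∈ {0, 2}; g ≡ 0 at y ∈ {2}; common: {2}.
Collecting: common zeros = {(2, 4), (4, 2)}, so the count is 2.
Comparison with the Bézout bound: 2 ≤ 2 = deg(f)·deg(g), as expected for curves with no common component (the bound is attained).
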